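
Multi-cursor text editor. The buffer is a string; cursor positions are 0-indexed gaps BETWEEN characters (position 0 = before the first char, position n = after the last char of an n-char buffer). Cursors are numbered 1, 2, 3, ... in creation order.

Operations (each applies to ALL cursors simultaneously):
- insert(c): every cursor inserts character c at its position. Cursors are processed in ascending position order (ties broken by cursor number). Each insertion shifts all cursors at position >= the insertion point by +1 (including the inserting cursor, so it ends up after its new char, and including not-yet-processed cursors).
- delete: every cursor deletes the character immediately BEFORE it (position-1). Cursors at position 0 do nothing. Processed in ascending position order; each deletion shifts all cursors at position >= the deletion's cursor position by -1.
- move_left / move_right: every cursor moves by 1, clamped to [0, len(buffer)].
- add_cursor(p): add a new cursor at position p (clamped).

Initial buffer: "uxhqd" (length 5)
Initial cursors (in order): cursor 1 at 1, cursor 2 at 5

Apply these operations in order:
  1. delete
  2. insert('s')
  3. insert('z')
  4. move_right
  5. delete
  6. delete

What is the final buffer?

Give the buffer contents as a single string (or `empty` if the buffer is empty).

After op 1 (delete): buffer="xhq" (len 3), cursors c1@0 c2@3, authorship ...
After op 2 (insert('s')): buffer="sxhqs" (len 5), cursors c1@1 c2@5, authorship 1...2
After op 3 (insert('z')): buffer="szxhqsz" (len 7), cursors c1@2 c2@7, authorship 11...22
After op 4 (move_right): buffer="szxhqsz" (len 7), cursors c1@3 c2@7, authorship 11...22
After op 5 (delete): buffer="szhqs" (len 5), cursors c1@2 c2@5, authorship 11..2
After op 6 (delete): buffer="shq" (len 3), cursors c1@1 c2@3, authorship 1..

Answer: shq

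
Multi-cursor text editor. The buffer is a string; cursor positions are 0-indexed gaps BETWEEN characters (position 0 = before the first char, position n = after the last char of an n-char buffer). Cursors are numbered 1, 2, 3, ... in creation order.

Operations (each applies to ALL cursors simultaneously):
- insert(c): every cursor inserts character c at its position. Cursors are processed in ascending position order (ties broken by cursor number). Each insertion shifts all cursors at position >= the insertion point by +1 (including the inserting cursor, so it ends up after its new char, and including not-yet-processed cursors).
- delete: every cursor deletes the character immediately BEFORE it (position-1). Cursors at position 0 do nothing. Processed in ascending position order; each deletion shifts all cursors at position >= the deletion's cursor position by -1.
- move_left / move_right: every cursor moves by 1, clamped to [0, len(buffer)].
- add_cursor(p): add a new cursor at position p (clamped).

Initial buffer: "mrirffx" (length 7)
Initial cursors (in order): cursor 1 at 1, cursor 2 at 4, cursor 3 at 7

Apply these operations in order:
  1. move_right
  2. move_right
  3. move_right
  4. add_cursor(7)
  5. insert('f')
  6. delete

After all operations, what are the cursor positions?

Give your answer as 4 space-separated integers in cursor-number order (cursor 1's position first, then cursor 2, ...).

Answer: 4 7 7 7

Derivation:
After op 1 (move_right): buffer="mrirffx" (len 7), cursors c1@2 c2@5 c3@7, authorship .......
After op 2 (move_right): buffer="mrirffx" (len 7), cursors c1@3 c2@6 c3@7, authorship .......
After op 3 (move_right): buffer="mrirffx" (len 7), cursors c1@4 c2@7 c3@7, authorship .......
After op 4 (add_cursor(7)): buffer="mrirffx" (len 7), cursors c1@4 c2@7 c3@7 c4@7, authorship .......
After op 5 (insert('f')): buffer="mrirfffxfff" (len 11), cursors c1@5 c2@11 c3@11 c4@11, authorship ....1...234
After op 6 (delete): buffer="mrirffx" (len 7), cursors c1@4 c2@7 c3@7 c4@7, authorship .......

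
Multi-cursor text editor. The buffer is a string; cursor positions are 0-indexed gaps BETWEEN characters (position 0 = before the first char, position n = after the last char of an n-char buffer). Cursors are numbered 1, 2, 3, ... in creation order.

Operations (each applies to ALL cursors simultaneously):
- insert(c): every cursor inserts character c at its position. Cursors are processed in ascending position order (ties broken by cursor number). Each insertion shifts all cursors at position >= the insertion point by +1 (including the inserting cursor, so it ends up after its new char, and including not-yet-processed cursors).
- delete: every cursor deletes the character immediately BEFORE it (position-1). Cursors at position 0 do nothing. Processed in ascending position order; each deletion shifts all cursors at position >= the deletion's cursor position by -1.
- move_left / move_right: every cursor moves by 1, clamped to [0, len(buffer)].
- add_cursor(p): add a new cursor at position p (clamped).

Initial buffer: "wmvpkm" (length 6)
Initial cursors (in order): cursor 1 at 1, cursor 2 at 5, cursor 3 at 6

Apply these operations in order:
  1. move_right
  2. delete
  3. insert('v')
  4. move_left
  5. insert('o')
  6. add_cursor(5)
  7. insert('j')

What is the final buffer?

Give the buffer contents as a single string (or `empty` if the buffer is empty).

Answer: wojvvpjvoojjv

Derivation:
After op 1 (move_right): buffer="wmvpkm" (len 6), cursors c1@2 c2@6 c3@6, authorship ......
After op 2 (delete): buffer="wvp" (len 3), cursors c1@1 c2@3 c3@3, authorship ...
After op 3 (insert('v')): buffer="wvvpvv" (len 6), cursors c1@2 c2@6 c3@6, authorship .1..23
After op 4 (move_left): buffer="wvvpvv" (len 6), cursors c1@1 c2@5 c3@5, authorship .1..23
After op 5 (insert('o')): buffer="wovvpvoov" (len 9), cursors c1@2 c2@8 c3@8, authorship .11..2233
After op 6 (add_cursor(5)): buffer="wovvpvoov" (len 9), cursors c1@2 c4@5 c2@8 c3@8, authorship .11..2233
After op 7 (insert('j')): buffer="wojvvpjvoojjv" (len 13), cursors c1@3 c4@7 c2@12 c3@12, authorship .111..4223233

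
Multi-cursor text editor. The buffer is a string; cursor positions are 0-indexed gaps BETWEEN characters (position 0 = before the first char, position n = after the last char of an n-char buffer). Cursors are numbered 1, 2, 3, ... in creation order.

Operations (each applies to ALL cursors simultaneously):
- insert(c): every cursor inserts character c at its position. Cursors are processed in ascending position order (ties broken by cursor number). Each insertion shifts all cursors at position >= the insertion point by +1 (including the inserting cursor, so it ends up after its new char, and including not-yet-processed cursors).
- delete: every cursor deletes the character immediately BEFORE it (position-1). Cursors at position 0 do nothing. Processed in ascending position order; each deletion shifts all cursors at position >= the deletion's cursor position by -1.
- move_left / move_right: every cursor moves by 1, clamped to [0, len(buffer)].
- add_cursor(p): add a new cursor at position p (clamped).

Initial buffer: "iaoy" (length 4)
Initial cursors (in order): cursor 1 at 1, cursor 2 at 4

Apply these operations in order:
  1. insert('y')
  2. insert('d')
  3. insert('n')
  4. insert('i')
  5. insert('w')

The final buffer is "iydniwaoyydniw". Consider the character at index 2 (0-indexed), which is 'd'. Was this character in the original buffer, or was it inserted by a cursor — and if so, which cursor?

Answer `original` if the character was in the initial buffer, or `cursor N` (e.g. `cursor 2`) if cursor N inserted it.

Answer: cursor 1

Derivation:
After op 1 (insert('y')): buffer="iyaoyy" (len 6), cursors c1@2 c2@6, authorship .1...2
After op 2 (insert('d')): buffer="iydaoyyd" (len 8), cursors c1@3 c2@8, authorship .11...22
After op 3 (insert('n')): buffer="iydnaoyydn" (len 10), cursors c1@4 c2@10, authorship .111...222
After op 4 (insert('i')): buffer="iydniaoyydni" (len 12), cursors c1@5 c2@12, authorship .1111...2222
After op 5 (insert('w')): buffer="iydniwaoyydniw" (len 14), cursors c1@6 c2@14, authorship .11111...22222
Authorship (.=original, N=cursor N): . 1 1 1 1 1 . . . 2 2 2 2 2
Index 2: author = 1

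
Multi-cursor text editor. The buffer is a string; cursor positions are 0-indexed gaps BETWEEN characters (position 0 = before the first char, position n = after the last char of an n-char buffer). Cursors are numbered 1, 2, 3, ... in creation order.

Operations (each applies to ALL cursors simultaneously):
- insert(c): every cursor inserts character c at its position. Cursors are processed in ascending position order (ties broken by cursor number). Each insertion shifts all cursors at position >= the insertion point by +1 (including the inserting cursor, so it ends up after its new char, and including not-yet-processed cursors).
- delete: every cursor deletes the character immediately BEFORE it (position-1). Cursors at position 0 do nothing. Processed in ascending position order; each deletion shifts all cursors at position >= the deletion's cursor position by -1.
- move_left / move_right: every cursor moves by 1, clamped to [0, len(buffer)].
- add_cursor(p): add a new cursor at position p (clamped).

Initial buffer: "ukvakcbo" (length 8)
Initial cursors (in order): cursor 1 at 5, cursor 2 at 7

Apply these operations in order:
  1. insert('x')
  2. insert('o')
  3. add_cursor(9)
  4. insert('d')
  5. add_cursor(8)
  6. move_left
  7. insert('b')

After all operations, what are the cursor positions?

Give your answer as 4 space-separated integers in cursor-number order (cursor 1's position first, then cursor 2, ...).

Answer: 9 17 13 9

Derivation:
After op 1 (insert('x')): buffer="ukvakxcbxo" (len 10), cursors c1@6 c2@9, authorship .....1..2.
After op 2 (insert('o')): buffer="ukvakxocbxoo" (len 12), cursors c1@7 c2@11, authorship .....11..22.
After op 3 (add_cursor(9)): buffer="ukvakxocbxoo" (len 12), cursors c1@7 c3@9 c2@11, authorship .....11..22.
After op 4 (insert('d')): buffer="ukvakxodcbdxodo" (len 15), cursors c1@8 c3@11 c2@14, authorship .....111..3222.
After op 5 (add_cursor(8)): buffer="ukvakxodcbdxodo" (len 15), cursors c1@8 c4@8 c3@11 c2@14, authorship .....111..3222.
After op 6 (move_left): buffer="ukvakxodcbdxodo" (len 15), cursors c1@7 c4@7 c3@10 c2@13, authorship .....111..3222.
After op 7 (insert('b')): buffer="ukvakxobbdcbbdxobdo" (len 19), cursors c1@9 c4@9 c3@13 c2@17, authorship .....11141..332222.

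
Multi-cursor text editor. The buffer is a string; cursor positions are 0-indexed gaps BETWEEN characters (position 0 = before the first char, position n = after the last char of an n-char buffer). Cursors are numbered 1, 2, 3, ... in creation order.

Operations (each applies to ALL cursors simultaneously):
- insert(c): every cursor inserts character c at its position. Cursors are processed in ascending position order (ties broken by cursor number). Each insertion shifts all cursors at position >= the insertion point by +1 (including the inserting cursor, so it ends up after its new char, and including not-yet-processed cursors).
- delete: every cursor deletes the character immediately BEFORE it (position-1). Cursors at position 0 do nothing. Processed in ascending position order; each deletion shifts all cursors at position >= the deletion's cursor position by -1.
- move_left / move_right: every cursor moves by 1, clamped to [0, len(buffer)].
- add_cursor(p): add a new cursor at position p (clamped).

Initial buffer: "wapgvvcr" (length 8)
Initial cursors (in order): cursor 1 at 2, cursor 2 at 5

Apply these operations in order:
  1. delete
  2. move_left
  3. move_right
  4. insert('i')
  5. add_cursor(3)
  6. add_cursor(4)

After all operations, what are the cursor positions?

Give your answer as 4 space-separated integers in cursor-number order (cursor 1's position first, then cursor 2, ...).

After op 1 (delete): buffer="wpgvcr" (len 6), cursors c1@1 c2@3, authorship ......
After op 2 (move_left): buffer="wpgvcr" (len 6), cursors c1@0 c2@2, authorship ......
After op 3 (move_right): buffer="wpgvcr" (len 6), cursors c1@1 c2@3, authorship ......
After op 4 (insert('i')): buffer="wipgivcr" (len 8), cursors c1@2 c2@5, authorship .1..2...
After op 5 (add_cursor(3)): buffer="wipgivcr" (len 8), cursors c1@2 c3@3 c2@5, authorship .1..2...
After op 6 (add_cursor(4)): buffer="wipgivcr" (len 8), cursors c1@2 c3@3 c4@4 c2@5, authorship .1..2...

Answer: 2 5 3 4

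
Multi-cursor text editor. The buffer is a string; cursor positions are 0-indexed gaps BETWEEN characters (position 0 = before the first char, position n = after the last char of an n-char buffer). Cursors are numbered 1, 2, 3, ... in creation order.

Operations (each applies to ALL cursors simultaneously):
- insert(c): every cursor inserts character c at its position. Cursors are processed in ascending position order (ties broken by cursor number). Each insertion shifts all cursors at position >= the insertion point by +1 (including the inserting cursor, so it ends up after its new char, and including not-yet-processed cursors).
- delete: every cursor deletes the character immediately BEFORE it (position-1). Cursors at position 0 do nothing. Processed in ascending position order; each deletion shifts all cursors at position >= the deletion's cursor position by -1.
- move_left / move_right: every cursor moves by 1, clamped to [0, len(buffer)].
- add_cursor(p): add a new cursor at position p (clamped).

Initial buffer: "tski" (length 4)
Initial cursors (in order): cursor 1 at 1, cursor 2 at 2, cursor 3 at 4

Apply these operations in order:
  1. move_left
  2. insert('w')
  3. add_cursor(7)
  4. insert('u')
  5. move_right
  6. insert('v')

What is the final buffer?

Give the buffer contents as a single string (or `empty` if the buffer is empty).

Answer: wutvwusvkwuivuv

Derivation:
After op 1 (move_left): buffer="tski" (len 4), cursors c1@0 c2@1 c3@3, authorship ....
After op 2 (insert('w')): buffer="wtwskwi" (len 7), cursors c1@1 c2@3 c3@6, authorship 1.2..3.
After op 3 (add_cursor(7)): buffer="wtwskwi" (len 7), cursors c1@1 c2@3 c3@6 c4@7, authorship 1.2..3.
After op 4 (insert('u')): buffer="wutwuskwuiu" (len 11), cursors c1@2 c2@5 c3@9 c4@11, authorship 11.22..33.4
After op 5 (move_right): buffer="wutwuskwuiu" (len 11), cursors c1@3 c2@6 c3@10 c4@11, authorship 11.22..33.4
After op 6 (insert('v')): buffer="wutvwusvkwuivuv" (len 15), cursors c1@4 c2@8 c3@13 c4@15, authorship 11.122.2.33.344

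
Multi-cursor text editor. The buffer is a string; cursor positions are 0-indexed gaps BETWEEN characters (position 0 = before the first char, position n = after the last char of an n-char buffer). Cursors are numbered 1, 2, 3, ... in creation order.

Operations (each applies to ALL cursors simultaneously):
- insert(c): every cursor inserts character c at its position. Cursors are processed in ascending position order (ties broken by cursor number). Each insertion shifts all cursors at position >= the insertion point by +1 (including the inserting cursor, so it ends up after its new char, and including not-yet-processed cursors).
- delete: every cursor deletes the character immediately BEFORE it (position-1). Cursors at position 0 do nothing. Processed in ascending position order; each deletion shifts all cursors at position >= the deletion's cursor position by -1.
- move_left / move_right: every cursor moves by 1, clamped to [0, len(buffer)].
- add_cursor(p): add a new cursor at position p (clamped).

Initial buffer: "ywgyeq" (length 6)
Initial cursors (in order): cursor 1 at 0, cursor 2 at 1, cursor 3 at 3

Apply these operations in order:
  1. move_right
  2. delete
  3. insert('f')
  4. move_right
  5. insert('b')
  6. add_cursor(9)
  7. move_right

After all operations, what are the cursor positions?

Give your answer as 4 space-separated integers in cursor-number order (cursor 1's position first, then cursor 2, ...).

Answer: 6 6 9 9

Derivation:
After op 1 (move_right): buffer="ywgyeq" (len 6), cursors c1@1 c2@2 c3@4, authorship ......
After op 2 (delete): buffer="geq" (len 3), cursors c1@0 c2@0 c3@1, authorship ...
After op 3 (insert('f')): buffer="ffgfeq" (len 6), cursors c1@2 c2@2 c3@4, authorship 12.3..
After op 4 (move_right): buffer="ffgfeq" (len 6), cursors c1@3 c2@3 c3@5, authorship 12.3..
After op 5 (insert('b')): buffer="ffgbbfebq" (len 9), cursors c1@5 c2@5 c3@8, authorship 12.123.3.
After op 6 (add_cursor(9)): buffer="ffgbbfebq" (len 9), cursors c1@5 c2@5 c3@8 c4@9, authorship 12.123.3.
After op 7 (move_right): buffer="ffgbbfebq" (len 9), cursors c1@6 c2@6 c3@9 c4@9, authorship 12.123.3.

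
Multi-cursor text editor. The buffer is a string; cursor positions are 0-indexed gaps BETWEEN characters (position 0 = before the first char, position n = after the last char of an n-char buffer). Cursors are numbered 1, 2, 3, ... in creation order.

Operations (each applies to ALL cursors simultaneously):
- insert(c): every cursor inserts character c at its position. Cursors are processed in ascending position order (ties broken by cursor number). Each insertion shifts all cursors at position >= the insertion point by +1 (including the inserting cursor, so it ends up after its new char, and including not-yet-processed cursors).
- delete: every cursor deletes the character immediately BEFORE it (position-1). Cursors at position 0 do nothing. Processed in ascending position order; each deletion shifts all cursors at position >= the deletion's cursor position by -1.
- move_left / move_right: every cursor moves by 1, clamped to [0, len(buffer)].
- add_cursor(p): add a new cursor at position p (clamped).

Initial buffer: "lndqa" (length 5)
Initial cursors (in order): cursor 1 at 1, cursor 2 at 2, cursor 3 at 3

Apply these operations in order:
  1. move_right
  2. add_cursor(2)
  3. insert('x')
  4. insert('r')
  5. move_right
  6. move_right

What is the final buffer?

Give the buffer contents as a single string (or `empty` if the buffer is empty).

Answer: lnxxrrdxrqxra

Derivation:
After op 1 (move_right): buffer="lndqa" (len 5), cursors c1@2 c2@3 c3@4, authorship .....
After op 2 (add_cursor(2)): buffer="lndqa" (len 5), cursors c1@2 c4@2 c2@3 c3@4, authorship .....
After op 3 (insert('x')): buffer="lnxxdxqxa" (len 9), cursors c1@4 c4@4 c2@6 c3@8, authorship ..14.2.3.
After op 4 (insert('r')): buffer="lnxxrrdxrqxra" (len 13), cursors c1@6 c4@6 c2@9 c3@12, authorship ..1414.22.33.
After op 5 (move_right): buffer="lnxxrrdxrqxra" (len 13), cursors c1@7 c4@7 c2@10 c3@13, authorship ..1414.22.33.
After op 6 (move_right): buffer="lnxxrrdxrqxra" (len 13), cursors c1@8 c4@8 c2@11 c3@13, authorship ..1414.22.33.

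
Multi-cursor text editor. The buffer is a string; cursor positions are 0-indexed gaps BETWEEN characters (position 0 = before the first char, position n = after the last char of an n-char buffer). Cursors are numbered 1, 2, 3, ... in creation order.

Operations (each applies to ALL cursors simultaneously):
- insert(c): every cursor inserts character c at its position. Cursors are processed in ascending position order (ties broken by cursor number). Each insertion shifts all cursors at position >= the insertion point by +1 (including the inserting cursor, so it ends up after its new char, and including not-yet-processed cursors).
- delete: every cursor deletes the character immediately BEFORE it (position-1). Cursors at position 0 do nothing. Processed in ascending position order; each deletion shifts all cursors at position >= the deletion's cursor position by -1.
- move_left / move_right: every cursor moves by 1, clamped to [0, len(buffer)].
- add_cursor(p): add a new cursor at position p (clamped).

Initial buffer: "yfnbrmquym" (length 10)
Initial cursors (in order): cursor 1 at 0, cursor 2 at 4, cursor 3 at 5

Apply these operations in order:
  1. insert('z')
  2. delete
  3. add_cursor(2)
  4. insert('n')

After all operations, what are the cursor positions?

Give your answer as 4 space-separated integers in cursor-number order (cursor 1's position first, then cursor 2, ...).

Answer: 1 7 9 4

Derivation:
After op 1 (insert('z')): buffer="zyfnbzrzmquym" (len 13), cursors c1@1 c2@6 c3@8, authorship 1....2.3.....
After op 2 (delete): buffer="yfnbrmquym" (len 10), cursors c1@0 c2@4 c3@5, authorship ..........
After op 3 (add_cursor(2)): buffer="yfnbrmquym" (len 10), cursors c1@0 c4@2 c2@4 c3@5, authorship ..........
After op 4 (insert('n')): buffer="nyfnnbnrnmquym" (len 14), cursors c1@1 c4@4 c2@7 c3@9, authorship 1..4..2.3.....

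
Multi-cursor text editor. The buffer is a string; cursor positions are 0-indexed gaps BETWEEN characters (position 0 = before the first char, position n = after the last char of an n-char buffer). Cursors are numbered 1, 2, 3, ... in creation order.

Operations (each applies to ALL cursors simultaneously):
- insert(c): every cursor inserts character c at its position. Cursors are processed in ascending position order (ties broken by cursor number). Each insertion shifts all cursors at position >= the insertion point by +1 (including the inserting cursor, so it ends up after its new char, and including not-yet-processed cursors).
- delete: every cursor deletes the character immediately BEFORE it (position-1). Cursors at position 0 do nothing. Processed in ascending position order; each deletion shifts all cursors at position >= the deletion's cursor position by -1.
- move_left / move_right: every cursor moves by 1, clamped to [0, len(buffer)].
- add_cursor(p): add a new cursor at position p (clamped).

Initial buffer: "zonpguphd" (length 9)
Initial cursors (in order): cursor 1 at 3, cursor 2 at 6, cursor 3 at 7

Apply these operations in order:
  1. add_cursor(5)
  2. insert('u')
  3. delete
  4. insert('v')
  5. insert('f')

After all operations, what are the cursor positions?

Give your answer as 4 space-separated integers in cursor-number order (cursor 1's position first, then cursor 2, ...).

Answer: 5 12 15 9

Derivation:
After op 1 (add_cursor(5)): buffer="zonpguphd" (len 9), cursors c1@3 c4@5 c2@6 c3@7, authorship .........
After op 2 (insert('u')): buffer="zonupguuupuhd" (len 13), cursors c1@4 c4@7 c2@9 c3@11, authorship ...1..4.2.3..
After op 3 (delete): buffer="zonpguphd" (len 9), cursors c1@3 c4@5 c2@6 c3@7, authorship .........
After op 4 (insert('v')): buffer="zonvpgvuvpvhd" (len 13), cursors c1@4 c4@7 c2@9 c3@11, authorship ...1..4.2.3..
After op 5 (insert('f')): buffer="zonvfpgvfuvfpvfhd" (len 17), cursors c1@5 c4@9 c2@12 c3@15, authorship ...11..44.22.33..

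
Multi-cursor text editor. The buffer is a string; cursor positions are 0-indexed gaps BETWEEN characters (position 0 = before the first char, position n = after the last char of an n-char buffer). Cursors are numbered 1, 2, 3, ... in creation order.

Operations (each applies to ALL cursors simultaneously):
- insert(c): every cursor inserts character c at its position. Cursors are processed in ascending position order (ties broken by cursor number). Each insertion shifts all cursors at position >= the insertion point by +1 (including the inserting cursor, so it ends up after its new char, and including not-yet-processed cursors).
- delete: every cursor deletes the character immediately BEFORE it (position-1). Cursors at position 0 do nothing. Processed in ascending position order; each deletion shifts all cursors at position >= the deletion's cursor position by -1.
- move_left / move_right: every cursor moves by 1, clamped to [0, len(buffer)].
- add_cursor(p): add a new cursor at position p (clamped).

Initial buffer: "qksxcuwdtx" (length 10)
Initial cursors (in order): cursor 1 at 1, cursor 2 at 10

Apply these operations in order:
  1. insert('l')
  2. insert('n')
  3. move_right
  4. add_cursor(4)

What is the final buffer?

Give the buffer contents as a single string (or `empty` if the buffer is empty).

After op 1 (insert('l')): buffer="qlksxcuwdtxl" (len 12), cursors c1@2 c2@12, authorship .1.........2
After op 2 (insert('n')): buffer="qlnksxcuwdtxln" (len 14), cursors c1@3 c2@14, authorship .11.........22
After op 3 (move_right): buffer="qlnksxcuwdtxln" (len 14), cursors c1@4 c2@14, authorship .11.........22
After op 4 (add_cursor(4)): buffer="qlnksxcuwdtxln" (len 14), cursors c1@4 c3@4 c2@14, authorship .11.........22

Answer: qlnksxcuwdtxln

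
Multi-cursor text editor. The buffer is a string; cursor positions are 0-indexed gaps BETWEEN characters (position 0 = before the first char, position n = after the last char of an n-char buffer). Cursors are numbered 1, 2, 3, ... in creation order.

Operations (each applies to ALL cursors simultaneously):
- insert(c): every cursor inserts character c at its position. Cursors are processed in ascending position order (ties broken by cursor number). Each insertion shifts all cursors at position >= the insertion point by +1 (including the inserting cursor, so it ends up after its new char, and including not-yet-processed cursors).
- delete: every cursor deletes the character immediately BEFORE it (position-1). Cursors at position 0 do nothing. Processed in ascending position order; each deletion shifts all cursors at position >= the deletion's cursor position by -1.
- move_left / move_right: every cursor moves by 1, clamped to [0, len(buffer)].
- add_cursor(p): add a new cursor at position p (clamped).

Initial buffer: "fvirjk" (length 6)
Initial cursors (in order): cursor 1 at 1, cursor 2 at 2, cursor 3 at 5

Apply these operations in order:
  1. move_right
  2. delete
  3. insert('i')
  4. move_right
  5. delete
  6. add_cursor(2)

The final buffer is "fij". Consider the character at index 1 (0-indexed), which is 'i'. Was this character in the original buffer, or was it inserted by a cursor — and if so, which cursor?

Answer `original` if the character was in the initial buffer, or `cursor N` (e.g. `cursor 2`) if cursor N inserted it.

After op 1 (move_right): buffer="fvirjk" (len 6), cursors c1@2 c2@3 c3@6, authorship ......
After op 2 (delete): buffer="frj" (len 3), cursors c1@1 c2@1 c3@3, authorship ...
After op 3 (insert('i')): buffer="fiirji" (len 6), cursors c1@3 c2@3 c3@6, authorship .12..3
After op 4 (move_right): buffer="fiirji" (len 6), cursors c1@4 c2@4 c3@6, authorship .12..3
After op 5 (delete): buffer="fij" (len 3), cursors c1@2 c2@2 c3@3, authorship .1.
After op 6 (add_cursor(2)): buffer="fij" (len 3), cursors c1@2 c2@2 c4@2 c3@3, authorship .1.
Authorship (.=original, N=cursor N): . 1 .
Index 1: author = 1

Answer: cursor 1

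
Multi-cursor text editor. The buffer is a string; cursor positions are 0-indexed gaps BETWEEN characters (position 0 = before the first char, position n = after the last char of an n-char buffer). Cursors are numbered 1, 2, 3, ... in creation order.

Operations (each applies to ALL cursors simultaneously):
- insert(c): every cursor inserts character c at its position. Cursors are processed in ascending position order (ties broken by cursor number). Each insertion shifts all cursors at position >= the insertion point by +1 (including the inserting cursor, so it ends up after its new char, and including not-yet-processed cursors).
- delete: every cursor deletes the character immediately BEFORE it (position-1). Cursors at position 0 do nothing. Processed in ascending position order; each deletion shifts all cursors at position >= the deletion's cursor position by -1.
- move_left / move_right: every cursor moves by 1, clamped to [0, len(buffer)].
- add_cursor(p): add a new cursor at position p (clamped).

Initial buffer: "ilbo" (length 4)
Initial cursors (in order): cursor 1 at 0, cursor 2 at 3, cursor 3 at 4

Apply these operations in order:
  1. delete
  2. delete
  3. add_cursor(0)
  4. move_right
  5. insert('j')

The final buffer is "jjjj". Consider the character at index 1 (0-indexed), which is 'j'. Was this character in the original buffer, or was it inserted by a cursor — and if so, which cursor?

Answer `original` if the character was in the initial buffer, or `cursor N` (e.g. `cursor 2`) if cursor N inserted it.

After op 1 (delete): buffer="il" (len 2), cursors c1@0 c2@2 c3@2, authorship ..
After op 2 (delete): buffer="" (len 0), cursors c1@0 c2@0 c3@0, authorship 
After op 3 (add_cursor(0)): buffer="" (len 0), cursors c1@0 c2@0 c3@0 c4@0, authorship 
After op 4 (move_right): buffer="" (len 0), cursors c1@0 c2@0 c3@0 c4@0, authorship 
After op 5 (insert('j')): buffer="jjjj" (len 4), cursors c1@4 c2@4 c3@4 c4@4, authorship 1234
Authorship (.=original, N=cursor N): 1 2 3 4
Index 1: author = 2

Answer: cursor 2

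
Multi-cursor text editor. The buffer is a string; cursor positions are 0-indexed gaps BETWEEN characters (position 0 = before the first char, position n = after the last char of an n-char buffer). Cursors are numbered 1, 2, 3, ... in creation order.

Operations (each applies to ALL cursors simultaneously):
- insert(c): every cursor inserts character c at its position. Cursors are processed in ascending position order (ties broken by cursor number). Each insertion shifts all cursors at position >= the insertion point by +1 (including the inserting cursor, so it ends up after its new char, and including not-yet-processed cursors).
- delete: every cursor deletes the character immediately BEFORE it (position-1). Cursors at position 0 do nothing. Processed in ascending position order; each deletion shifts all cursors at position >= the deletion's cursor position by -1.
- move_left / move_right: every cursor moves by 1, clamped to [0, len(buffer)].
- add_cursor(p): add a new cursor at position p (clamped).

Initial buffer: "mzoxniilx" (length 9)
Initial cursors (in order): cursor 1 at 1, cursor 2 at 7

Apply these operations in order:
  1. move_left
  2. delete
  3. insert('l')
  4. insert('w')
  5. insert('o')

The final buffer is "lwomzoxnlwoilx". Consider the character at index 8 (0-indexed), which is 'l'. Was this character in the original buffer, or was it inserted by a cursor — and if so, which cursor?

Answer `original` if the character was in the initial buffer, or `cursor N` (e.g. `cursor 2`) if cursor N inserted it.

After op 1 (move_left): buffer="mzoxniilx" (len 9), cursors c1@0 c2@6, authorship .........
After op 2 (delete): buffer="mzoxnilx" (len 8), cursors c1@0 c2@5, authorship ........
After op 3 (insert('l')): buffer="lmzoxnlilx" (len 10), cursors c1@1 c2@7, authorship 1.....2...
After op 4 (insert('w')): buffer="lwmzoxnlwilx" (len 12), cursors c1@2 c2@9, authorship 11.....22...
After op 5 (insert('o')): buffer="lwomzoxnlwoilx" (len 14), cursors c1@3 c2@11, authorship 111.....222...
Authorship (.=original, N=cursor N): 1 1 1 . . . . . 2 2 2 . . .
Index 8: author = 2

Answer: cursor 2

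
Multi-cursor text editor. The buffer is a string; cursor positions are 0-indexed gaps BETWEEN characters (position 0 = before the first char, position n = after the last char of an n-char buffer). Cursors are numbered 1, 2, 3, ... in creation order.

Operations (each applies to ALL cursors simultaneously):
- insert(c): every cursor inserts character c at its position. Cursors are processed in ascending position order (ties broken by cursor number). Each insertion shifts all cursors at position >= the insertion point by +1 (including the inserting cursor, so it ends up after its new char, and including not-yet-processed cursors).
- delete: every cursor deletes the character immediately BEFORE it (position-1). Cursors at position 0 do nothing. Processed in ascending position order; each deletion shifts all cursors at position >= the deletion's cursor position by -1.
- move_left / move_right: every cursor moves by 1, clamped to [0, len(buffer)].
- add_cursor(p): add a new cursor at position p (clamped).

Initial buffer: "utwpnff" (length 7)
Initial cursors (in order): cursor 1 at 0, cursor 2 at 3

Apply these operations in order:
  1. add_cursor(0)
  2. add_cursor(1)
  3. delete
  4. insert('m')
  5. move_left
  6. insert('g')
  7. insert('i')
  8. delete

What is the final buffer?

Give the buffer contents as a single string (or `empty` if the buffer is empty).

Answer: mmgggmtgmpnff

Derivation:
After op 1 (add_cursor(0)): buffer="utwpnff" (len 7), cursors c1@0 c3@0 c2@3, authorship .......
After op 2 (add_cursor(1)): buffer="utwpnff" (len 7), cursors c1@0 c3@0 c4@1 c2@3, authorship .......
After op 3 (delete): buffer="tpnff" (len 5), cursors c1@0 c3@0 c4@0 c2@1, authorship .....
After op 4 (insert('m')): buffer="mmmtmpnff" (len 9), cursors c1@3 c3@3 c4@3 c2@5, authorship 134.2....
After op 5 (move_left): buffer="mmmtmpnff" (len 9), cursors c1@2 c3@2 c4@2 c2@4, authorship 134.2....
After op 6 (insert('g')): buffer="mmgggmtgmpnff" (len 13), cursors c1@5 c3@5 c4@5 c2@8, authorship 131344.22....
After op 7 (insert('i')): buffer="mmgggiiimtgimpnff" (len 17), cursors c1@8 c3@8 c4@8 c2@12, authorship 131341344.222....
After op 8 (delete): buffer="mmgggmtgmpnff" (len 13), cursors c1@5 c3@5 c4@5 c2@8, authorship 131344.22....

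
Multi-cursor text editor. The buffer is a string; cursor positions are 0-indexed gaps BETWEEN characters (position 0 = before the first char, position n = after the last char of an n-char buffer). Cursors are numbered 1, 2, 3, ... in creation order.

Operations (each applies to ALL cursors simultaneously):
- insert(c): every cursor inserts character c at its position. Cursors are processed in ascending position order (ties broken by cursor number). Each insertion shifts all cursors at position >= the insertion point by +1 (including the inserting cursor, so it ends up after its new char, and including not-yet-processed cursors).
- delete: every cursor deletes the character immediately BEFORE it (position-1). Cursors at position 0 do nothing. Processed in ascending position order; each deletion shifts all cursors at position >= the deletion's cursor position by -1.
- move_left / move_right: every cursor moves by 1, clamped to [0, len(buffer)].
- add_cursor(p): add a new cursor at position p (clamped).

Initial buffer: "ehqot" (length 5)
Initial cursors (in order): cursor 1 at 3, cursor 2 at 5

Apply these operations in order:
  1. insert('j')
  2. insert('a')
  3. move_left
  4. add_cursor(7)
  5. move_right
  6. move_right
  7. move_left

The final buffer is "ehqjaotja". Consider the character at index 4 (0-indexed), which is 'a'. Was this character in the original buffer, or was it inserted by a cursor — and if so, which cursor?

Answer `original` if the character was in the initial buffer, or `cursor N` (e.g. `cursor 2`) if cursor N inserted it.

Answer: cursor 1

Derivation:
After op 1 (insert('j')): buffer="ehqjotj" (len 7), cursors c1@4 c2@7, authorship ...1..2
After op 2 (insert('a')): buffer="ehqjaotja" (len 9), cursors c1@5 c2@9, authorship ...11..22
After op 3 (move_left): buffer="ehqjaotja" (len 9), cursors c1@4 c2@8, authorship ...11..22
After op 4 (add_cursor(7)): buffer="ehqjaotja" (len 9), cursors c1@4 c3@7 c2@8, authorship ...11..22
After op 5 (move_right): buffer="ehqjaotja" (len 9), cursors c1@5 c3@8 c2@9, authorship ...11..22
After op 6 (move_right): buffer="ehqjaotja" (len 9), cursors c1@6 c2@9 c3@9, authorship ...11..22
After op 7 (move_left): buffer="ehqjaotja" (len 9), cursors c1@5 c2@8 c3@8, authorship ...11..22
Authorship (.=original, N=cursor N): . . . 1 1 . . 2 2
Index 4: author = 1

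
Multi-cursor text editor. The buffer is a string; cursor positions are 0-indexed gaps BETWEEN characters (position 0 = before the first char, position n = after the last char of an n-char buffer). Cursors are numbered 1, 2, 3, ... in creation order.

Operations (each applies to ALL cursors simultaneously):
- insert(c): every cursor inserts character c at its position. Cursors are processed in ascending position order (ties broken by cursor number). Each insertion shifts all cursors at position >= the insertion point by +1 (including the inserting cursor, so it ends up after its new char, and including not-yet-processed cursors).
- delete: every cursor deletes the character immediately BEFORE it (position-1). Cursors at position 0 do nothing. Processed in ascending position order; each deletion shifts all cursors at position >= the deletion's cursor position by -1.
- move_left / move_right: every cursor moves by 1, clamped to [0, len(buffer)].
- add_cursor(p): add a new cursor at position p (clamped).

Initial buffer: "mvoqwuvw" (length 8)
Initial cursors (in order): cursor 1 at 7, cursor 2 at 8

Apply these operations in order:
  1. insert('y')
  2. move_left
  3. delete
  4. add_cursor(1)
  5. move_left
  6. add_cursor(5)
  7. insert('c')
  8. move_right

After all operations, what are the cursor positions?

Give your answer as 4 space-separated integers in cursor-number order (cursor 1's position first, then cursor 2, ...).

Answer: 9 11 2 9

Derivation:
After op 1 (insert('y')): buffer="mvoqwuvywy" (len 10), cursors c1@8 c2@10, authorship .......1.2
After op 2 (move_left): buffer="mvoqwuvywy" (len 10), cursors c1@7 c2@9, authorship .......1.2
After op 3 (delete): buffer="mvoqwuyy" (len 8), cursors c1@6 c2@7, authorship ......12
After op 4 (add_cursor(1)): buffer="mvoqwuyy" (len 8), cursors c3@1 c1@6 c2@7, authorship ......12
After op 5 (move_left): buffer="mvoqwuyy" (len 8), cursors c3@0 c1@5 c2@6, authorship ......12
After op 6 (add_cursor(5)): buffer="mvoqwuyy" (len 8), cursors c3@0 c1@5 c4@5 c2@6, authorship ......12
After op 7 (insert('c')): buffer="cmvoqwccucyy" (len 12), cursors c3@1 c1@8 c4@8 c2@10, authorship 3.....14.212
After op 8 (move_right): buffer="cmvoqwccucyy" (len 12), cursors c3@2 c1@9 c4@9 c2@11, authorship 3.....14.212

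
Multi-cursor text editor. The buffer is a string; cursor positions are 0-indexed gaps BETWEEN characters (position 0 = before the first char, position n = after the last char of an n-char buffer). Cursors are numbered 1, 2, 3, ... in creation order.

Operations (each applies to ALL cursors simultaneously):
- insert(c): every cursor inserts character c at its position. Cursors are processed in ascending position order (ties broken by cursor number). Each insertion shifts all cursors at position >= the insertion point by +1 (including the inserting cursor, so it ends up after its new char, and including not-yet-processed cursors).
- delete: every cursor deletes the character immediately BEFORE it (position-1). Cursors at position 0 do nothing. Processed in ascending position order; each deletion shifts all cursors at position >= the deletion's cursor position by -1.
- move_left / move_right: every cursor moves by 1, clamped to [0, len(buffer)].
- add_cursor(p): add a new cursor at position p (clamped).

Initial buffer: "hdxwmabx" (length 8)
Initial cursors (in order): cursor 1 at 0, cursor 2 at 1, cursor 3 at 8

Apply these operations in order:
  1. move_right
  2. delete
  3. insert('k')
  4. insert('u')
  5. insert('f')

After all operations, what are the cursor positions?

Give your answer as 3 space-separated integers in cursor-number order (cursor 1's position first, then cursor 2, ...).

Answer: 6 6 14

Derivation:
After op 1 (move_right): buffer="hdxwmabx" (len 8), cursors c1@1 c2@2 c3@8, authorship ........
After op 2 (delete): buffer="xwmab" (len 5), cursors c1@0 c2@0 c3@5, authorship .....
After op 3 (insert('k')): buffer="kkxwmabk" (len 8), cursors c1@2 c2@2 c3@8, authorship 12.....3
After op 4 (insert('u')): buffer="kkuuxwmabku" (len 11), cursors c1@4 c2@4 c3@11, authorship 1212.....33
After op 5 (insert('f')): buffer="kkuuffxwmabkuf" (len 14), cursors c1@6 c2@6 c3@14, authorship 121212.....333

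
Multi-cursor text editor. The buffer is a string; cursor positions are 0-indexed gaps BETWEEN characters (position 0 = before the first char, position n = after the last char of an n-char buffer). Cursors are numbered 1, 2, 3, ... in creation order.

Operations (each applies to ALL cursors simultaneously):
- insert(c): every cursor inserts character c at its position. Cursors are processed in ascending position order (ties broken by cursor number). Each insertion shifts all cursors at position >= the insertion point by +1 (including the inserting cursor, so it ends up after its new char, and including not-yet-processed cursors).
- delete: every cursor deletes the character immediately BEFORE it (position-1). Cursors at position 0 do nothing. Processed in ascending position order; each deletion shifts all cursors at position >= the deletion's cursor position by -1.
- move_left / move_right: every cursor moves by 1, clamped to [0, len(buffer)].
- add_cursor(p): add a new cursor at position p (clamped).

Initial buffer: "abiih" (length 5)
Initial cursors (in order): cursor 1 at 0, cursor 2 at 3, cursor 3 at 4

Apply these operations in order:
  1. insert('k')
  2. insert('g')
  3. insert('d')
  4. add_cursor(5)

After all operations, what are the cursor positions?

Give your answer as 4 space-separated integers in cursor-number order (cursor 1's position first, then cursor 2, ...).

After op 1 (insert('k')): buffer="kabikikh" (len 8), cursors c1@1 c2@5 c3@7, authorship 1...2.3.
After op 2 (insert('g')): buffer="kgabikgikgh" (len 11), cursors c1@2 c2@7 c3@10, authorship 11...22.33.
After op 3 (insert('d')): buffer="kgdabikgdikgdh" (len 14), cursors c1@3 c2@9 c3@13, authorship 111...222.333.
After op 4 (add_cursor(5)): buffer="kgdabikgdikgdh" (len 14), cursors c1@3 c4@5 c2@9 c3@13, authorship 111...222.333.

Answer: 3 9 13 5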